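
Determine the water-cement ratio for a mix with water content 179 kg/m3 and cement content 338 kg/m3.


w/c = water / cement
w/c = 179 / 338 = 0.53

0.53


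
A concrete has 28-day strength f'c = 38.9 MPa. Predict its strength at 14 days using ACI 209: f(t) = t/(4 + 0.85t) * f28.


f(14) = 14 / (4 + 0.85 * 14) * 38.9
= 14 / 15.9 * 38.9
= 34.25 MPa

34.25


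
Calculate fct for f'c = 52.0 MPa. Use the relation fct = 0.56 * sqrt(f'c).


fct = 0.56 * sqrt(52.0)
= 0.56 * 7.211
= 4.038 MPa

4.038


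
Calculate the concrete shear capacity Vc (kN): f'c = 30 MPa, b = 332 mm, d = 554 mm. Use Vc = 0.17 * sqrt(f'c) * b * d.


Vc = 0.17 * sqrt(30) * 332 * 554 / 1000
= 171.26 kN

171.26


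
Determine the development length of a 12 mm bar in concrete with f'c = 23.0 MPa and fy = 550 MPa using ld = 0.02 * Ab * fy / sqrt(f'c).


Ab = pi * 12^2 / 4 = 113.097 mm2
ld = 0.02 * 113.097 * 550 / sqrt(23.0)
= 259.4 mm

259.4


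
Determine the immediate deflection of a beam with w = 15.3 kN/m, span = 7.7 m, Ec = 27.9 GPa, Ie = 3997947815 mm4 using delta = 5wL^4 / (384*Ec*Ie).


Convert: L = 7.7 m = 7700 mm, Ec = 27.9 GPa = 27900 MPa
delta = 5 * 15.3 * 7700^4 / (384 * 27900 * 3997947815)
= 6.28 mm

6.28


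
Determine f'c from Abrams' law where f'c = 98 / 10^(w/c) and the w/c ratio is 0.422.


f'c = 98 / 10^0.422
= 98 / 2.642
= 37.09 MPa

37.09


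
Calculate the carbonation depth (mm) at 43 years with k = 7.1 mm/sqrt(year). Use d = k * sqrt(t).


depth = k * sqrt(t)
= 7.1 * sqrt(43)
= 46.56 mm

46.56


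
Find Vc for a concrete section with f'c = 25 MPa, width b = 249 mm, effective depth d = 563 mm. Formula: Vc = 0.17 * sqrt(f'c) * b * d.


Vc = 0.17 * sqrt(25) * 249 * 563 / 1000
= 119.16 kN

119.16


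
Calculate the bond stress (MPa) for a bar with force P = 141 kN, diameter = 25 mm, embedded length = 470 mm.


u = P / (pi * db * ld)
= 141 * 1000 / (pi * 25 * 470)
= 3.82 MPa

3.82


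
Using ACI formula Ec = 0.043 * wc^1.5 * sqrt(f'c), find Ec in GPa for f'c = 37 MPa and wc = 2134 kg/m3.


Ec = 0.043 * 2134^1.5 * sqrt(37) / 1000
= 25.78 GPa

25.78


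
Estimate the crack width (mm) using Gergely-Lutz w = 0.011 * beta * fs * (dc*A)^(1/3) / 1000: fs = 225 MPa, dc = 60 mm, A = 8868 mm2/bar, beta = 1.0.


w = 0.011 * beta * fs * (dc * A)^(1/3) / 1000
= 0.011 * 1.0 * 225 * (60 * 8868)^(1/3) / 1000
= 0.201 mm

0.201


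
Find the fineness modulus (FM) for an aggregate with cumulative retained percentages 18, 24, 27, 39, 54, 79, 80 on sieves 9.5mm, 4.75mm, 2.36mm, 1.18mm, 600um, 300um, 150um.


FM = sum(cumulative % retained) / 100
= 321 / 100
= 3.21

3.21


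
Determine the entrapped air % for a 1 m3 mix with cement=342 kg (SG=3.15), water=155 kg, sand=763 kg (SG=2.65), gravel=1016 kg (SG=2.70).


Vol cement = 342 / (3.15 * 1000) = 0.108571 m3
Vol water = 155 / 1000 = 0.155 m3
Vol sand = 763 / (2.65 * 1000) = 0.287925 m3
Vol gravel = 1016 / (2.70 * 1000) = 0.376296 m3
Total solid + water volume = 0.927792 m3
Air = (1 - 0.927792) * 100 = 7.22%

7.22


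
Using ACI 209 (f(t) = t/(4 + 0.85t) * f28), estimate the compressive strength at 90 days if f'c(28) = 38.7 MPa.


f(90) = 90 / (4 + 0.85 * 90) * 38.7
= 90 / 80.5 * 38.7
= 43.27 MPa

43.27


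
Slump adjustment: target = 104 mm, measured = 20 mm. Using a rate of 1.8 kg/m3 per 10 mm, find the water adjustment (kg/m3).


Difference = 104 - 20 = 84 mm
Water adjustment = 84 * 1.8 / 10 = 15.1 kg/m3

15.1


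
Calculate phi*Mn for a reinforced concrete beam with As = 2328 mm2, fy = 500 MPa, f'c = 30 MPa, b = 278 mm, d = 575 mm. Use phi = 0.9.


a = As * fy / (0.85 * f'c * b)
= 2328 * 500 / (0.85 * 30 * 278)
= 164.1981 mm
Mn = As * fy * (d - a/2) / 10^6
= 573.7367 kN-m
phi*Mn = 0.9 * 573.7367 = 516.36 kN-m

516.36


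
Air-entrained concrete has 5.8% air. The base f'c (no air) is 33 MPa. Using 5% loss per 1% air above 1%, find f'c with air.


Strength loss = (5.8 - 1) * 5 = 24.0%
f'c = 33 * (1 - 24.0/100)
= 25.08 MPa

25.08


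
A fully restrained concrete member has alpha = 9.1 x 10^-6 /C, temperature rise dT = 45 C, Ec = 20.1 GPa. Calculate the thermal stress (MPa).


sigma = alpha * dT * Ec
= 9.1e-6 * 45 * 20.1 * 1000
= 8.231 MPa

8.231


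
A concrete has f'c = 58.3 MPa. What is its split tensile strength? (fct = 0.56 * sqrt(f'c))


fct = 0.56 * sqrt(58.3)
= 0.56 * 7.635
= 4.276 MPa

4.276


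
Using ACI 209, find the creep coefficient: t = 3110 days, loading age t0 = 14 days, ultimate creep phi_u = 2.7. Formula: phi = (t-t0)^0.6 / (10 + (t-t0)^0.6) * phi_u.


dt = 3110 - 14 = 3096
phi = 3096^0.6 / (10 + 3096^0.6) * 2.7
= 2.499

2.499


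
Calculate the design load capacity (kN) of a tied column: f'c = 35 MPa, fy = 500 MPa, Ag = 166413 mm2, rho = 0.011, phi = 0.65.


Ast = rho * Ag = 0.011 * 166413 = 1830.543 mm2
phi*Pn = 0.65 * 0.80 * (0.85 * 35 * (166413 - 1830.543) + 500 * 1830.543) / 1000
= 3022.03 kN

3022.03


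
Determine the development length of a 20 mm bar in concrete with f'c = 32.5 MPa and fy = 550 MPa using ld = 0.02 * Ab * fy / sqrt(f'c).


Ab = pi * 20^2 / 4 = 314.159 mm2
ld = 0.02 * 314.159 * 550 / sqrt(32.5)
= 606.2 mm

606.2


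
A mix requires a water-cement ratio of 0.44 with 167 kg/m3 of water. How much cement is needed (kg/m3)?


Cement = water / (w/c)
= 167 / 0.44
= 379.5 kg/m3

379.5


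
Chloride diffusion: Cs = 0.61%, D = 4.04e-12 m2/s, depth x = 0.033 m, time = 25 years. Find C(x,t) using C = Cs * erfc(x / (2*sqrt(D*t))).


t_seconds = 25 * 365.25 * 24 * 3600 = 788940000.0 s
arg = 0.033 / (2 * sqrt(4.04e-12 * 788940000.0))
= 0.2923
erfc(0.2923) = 0.6794
C = 0.61 * 0.6794 = 0.4144%

0.4144


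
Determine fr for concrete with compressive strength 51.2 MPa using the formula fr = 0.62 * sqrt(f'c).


fr = 0.62 * sqrt(51.2)
= 4.436 MPa

4.436


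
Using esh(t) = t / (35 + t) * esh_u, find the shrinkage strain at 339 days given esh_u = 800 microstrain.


esh(339) = 339 / (35 + 339) * 800
= 339 / 374 * 800
= 725.1 microstrain

725.1


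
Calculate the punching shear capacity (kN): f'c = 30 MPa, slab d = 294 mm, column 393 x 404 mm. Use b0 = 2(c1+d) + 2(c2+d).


b0 = 2*(393 + 294) + 2*(404 + 294) = 2770 mm
Vc = 0.33 * sqrt(30) * 2770 * 294 / 1000
= 1471.98 kN

1471.98


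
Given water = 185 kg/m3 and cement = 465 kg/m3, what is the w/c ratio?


w/c = water / cement
w/c = 185 / 465 = 0.398

0.398


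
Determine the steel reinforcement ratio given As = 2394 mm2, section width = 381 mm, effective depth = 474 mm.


rho = As / (b * d)
= 2394 / (381 * 474)
= 0.0133

0.0133


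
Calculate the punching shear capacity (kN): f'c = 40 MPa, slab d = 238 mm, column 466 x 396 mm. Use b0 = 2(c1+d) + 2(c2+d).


b0 = 2*(466 + 238) + 2*(396 + 238) = 2676 mm
Vc = 0.33 * sqrt(40) * 2676 * 238 / 1000
= 1329.25 kN

1329.25


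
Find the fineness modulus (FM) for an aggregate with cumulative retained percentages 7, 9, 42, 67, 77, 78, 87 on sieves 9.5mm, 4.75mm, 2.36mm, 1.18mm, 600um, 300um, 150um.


FM = sum(cumulative % retained) / 100
= 367 / 100
= 3.67

3.67


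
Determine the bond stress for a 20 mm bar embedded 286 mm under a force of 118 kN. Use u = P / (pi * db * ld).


u = P / (pi * db * ld)
= 118 * 1000 / (pi * 20 * 286)
= 6.567 MPa

6.567


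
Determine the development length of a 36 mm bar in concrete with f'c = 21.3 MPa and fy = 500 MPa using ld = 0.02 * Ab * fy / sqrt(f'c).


Ab = pi * 36^2 / 4 = 1017.876 mm2
ld = 0.02 * 1017.876 * 500 / sqrt(21.3)
= 2205.5 mm

2205.5


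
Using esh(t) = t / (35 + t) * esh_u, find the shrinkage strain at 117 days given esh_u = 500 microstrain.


esh(117) = 117 / (35 + 117) * 500
= 117 / 152 * 500
= 384.9 microstrain

384.9


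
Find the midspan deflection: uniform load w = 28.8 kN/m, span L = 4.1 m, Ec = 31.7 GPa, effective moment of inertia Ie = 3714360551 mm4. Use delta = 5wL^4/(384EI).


Convert: L = 4.1 m = 4100 mm, Ec = 31.7 GPa = 31700 MPa
delta = 5 * 28.8 * 4100^4 / (384 * 31700 * 3714360551)
= 0.9 mm

0.9


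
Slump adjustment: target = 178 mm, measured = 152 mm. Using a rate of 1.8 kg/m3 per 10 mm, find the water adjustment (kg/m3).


Difference = 178 - 152 = 26 mm
Water adjustment = 26 * 1.8 / 10 = 4.7 kg/m3

4.7


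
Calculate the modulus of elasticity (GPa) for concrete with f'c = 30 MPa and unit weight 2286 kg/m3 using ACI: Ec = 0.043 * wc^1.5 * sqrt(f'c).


Ec = 0.043 * 2286^1.5 * sqrt(30) / 1000
= 25.74 GPa

25.74


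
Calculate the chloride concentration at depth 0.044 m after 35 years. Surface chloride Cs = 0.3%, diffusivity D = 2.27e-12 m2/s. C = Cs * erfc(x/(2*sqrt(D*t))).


t_seconds = 35 * 365.25 * 24 * 3600 = 1104516000.0 s
arg = 0.044 / (2 * sqrt(2.27e-12 * 1104516000.0))
= 0.4394
erfc(0.4394) = 0.5344
C = 0.3 * 0.5344 = 0.1603%

0.1603


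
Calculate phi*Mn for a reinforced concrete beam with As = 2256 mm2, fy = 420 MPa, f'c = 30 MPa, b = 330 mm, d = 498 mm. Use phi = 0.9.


a = As * fy / (0.85 * f'c * b)
= 2256 * 420 / (0.85 * 30 * 330)
= 112.5989 mm
Mn = As * fy * (d - a/2) / 10^6
= 418.5201 kN-m
phi*Mn = 0.9 * 418.5201 = 376.67 kN-m

376.67


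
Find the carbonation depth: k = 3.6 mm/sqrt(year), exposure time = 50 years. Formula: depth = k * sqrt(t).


depth = k * sqrt(t)
= 3.6 * sqrt(50)
= 25.46 mm

25.46


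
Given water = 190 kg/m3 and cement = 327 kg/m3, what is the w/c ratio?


w/c = water / cement
w/c = 190 / 327 = 0.581

0.581


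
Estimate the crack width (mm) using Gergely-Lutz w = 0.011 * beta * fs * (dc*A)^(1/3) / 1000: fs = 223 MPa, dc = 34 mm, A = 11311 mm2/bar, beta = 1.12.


w = 0.011 * beta * fs * (dc * A)^(1/3) / 1000
= 0.011 * 1.12 * 223 * (34 * 11311)^(1/3) / 1000
= 0.2 mm

0.2


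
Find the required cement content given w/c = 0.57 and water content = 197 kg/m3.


Cement = water / (w/c)
= 197 / 0.57
= 345.6 kg/m3

345.6


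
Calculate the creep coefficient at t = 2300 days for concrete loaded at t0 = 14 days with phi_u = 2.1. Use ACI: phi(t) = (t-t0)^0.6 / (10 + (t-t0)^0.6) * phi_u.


dt = 2300 - 14 = 2286
phi = 2286^0.6 / (10 + 2286^0.6) * 2.1
= 1.915

1.915


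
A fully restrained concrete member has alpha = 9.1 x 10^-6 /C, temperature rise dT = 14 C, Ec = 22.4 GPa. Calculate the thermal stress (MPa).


sigma = alpha * dT * Ec
= 9.1e-6 * 14 * 22.4 * 1000
= 2.854 MPa

2.854


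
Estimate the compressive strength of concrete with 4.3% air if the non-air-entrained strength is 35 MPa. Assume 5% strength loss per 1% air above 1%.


Strength loss = (4.3 - 1) * 5 = 16.5%
f'c = 35 * (1 - 16.5/100)
= 29.22 MPa

29.22


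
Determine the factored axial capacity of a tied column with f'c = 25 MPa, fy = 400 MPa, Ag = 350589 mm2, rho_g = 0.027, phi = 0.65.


Ast = rho * Ag = 0.027 * 350589 = 9465.903 mm2
phi*Pn = 0.65 * 0.80 * (0.85 * 25 * (350589 - 9465.903) + 400 * 9465.903) / 1000
= 5738.32 kN

5738.32


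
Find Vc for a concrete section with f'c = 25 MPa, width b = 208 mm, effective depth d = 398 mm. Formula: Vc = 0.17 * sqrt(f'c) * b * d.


Vc = 0.17 * sqrt(25) * 208 * 398 / 1000
= 70.37 kN

70.37


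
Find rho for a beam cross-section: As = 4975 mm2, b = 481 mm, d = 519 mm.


rho = As / (b * d)
= 4975 / (481 * 519)
= 0.0199

0.0199


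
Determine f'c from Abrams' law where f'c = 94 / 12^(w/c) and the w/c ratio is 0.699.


f'c = 94 / 12^0.699
= 94 / 5.68
= 16.55 MPa

16.55


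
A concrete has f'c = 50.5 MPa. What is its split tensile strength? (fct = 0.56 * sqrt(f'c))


fct = 0.56 * sqrt(50.5)
= 0.56 * 7.106
= 3.98 MPa

3.98


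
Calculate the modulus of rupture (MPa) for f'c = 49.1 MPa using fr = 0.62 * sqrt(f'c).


fr = 0.62 * sqrt(49.1)
= 4.344 MPa

4.344


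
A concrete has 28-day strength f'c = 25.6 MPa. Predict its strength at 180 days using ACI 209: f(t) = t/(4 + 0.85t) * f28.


f(180) = 180 / (4 + 0.85 * 180) * 25.6
= 180 / 157.0 * 25.6
= 29.35 MPa

29.35


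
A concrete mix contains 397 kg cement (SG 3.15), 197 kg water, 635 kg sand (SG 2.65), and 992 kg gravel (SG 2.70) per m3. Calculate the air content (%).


Vol cement = 397 / (3.15 * 1000) = 0.126032 m3
Vol water = 197 / 1000 = 0.197 m3
Vol sand = 635 / (2.65 * 1000) = 0.239623 m3
Vol gravel = 992 / (2.70 * 1000) = 0.367407 m3
Total solid + water volume = 0.930062 m3
Air = (1 - 0.930062) * 100 = 6.99%

6.99


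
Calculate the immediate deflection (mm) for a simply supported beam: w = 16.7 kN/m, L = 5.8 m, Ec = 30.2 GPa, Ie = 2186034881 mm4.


Convert: L = 5.8 m = 5800 mm, Ec = 30.2 GPa = 30200 MPa
delta = 5 * 16.7 * 5800^4 / (384 * 30200 * 2186034881)
= 3.73 mm

3.73


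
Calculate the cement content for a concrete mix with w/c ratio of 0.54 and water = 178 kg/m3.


Cement = water / (w/c)
= 178 / 0.54
= 329.6 kg/m3

329.6


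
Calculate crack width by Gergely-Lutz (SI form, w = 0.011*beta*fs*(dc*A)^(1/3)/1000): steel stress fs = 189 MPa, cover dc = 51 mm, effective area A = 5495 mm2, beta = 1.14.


w = 0.011 * beta * fs * (dc * A)^(1/3) / 1000
= 0.011 * 1.14 * 189 * (51 * 5495)^(1/3) / 1000
= 0.155 mm

0.155


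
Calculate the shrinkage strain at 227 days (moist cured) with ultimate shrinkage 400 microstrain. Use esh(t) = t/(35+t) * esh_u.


esh(227) = 227 / (35 + 227) * 400
= 227 / 262 * 400
= 346.6 microstrain

346.6


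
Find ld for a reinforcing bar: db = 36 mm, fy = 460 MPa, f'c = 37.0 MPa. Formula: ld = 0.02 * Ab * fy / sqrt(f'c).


Ab = pi * 36^2 / 4 = 1017.876 mm2
ld = 0.02 * 1017.876 * 460 / sqrt(37.0)
= 1539.5 mm

1539.5


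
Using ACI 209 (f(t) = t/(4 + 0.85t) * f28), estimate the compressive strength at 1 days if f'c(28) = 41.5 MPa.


f(1) = 1 / (4 + 0.85 * 1) * 41.5
= 1 / 4.85 * 41.5
= 8.56 MPa

8.56


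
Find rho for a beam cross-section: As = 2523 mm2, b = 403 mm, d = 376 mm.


rho = As / (b * d)
= 2523 / (403 * 376)
= 0.0167

0.0167


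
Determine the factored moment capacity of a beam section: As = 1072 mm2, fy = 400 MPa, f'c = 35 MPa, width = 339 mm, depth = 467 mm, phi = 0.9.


a = As * fy / (0.85 * f'c * b)
= 1072 * 400 / (0.85 * 35 * 339)
= 42.5175 mm
Mn = As * fy * (d - a/2) / 10^6
= 191.1338 kN-m
phi*Mn = 0.9 * 191.1338 = 172.02 kN-m

172.02


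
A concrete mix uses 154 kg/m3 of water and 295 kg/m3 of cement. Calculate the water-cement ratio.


w/c = water / cement
w/c = 154 / 295 = 0.522

0.522


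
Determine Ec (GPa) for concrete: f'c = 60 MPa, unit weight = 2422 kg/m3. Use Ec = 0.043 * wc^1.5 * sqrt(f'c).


Ec = 0.043 * 2422^1.5 * sqrt(60) / 1000
= 39.7 GPa

39.7


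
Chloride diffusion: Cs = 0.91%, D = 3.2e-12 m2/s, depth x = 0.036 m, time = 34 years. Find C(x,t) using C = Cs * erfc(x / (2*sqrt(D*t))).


t_seconds = 34 * 365.25 * 24 * 3600 = 1072958400.0 s
arg = 0.036 / (2 * sqrt(3.2e-12 * 1072958400.0))
= 0.3072
erfc(0.3072) = 0.664
C = 0.91 * 0.664 = 0.6042%

0.6042


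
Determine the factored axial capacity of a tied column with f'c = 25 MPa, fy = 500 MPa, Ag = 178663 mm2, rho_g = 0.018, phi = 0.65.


Ast = rho * Ag = 0.018 * 178663 = 3215.934 mm2
phi*Pn = 0.65 * 0.80 * (0.85 * 25 * (178663 - 3215.934) + 500 * 3215.934) / 1000
= 2774.83 kN

2774.83


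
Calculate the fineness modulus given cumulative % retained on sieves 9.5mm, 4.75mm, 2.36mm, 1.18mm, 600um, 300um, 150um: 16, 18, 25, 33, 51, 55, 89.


FM = sum(cumulative % retained) / 100
= 287 / 100
= 2.87

2.87


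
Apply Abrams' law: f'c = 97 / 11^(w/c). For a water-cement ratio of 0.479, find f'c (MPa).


f'c = 97 / 11^0.479
= 97 / 3.154
= 30.76 MPa

30.76


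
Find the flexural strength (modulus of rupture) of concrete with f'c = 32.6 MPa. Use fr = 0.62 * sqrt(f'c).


fr = 0.62 * sqrt(32.6)
= 3.54 MPa

3.54


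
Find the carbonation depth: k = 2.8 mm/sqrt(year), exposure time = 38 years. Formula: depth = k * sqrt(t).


depth = k * sqrt(t)
= 2.8 * sqrt(38)
= 17.26 mm

17.26


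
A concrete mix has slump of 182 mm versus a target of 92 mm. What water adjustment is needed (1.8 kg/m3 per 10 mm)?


Difference = 92 - 182 = -90 mm
Water adjustment = -90 * 1.8 / 10 = -16.2 kg/m3

-16.2


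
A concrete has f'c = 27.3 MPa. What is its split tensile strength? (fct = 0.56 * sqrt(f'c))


fct = 0.56 * sqrt(27.3)
= 0.56 * 5.225
= 2.926 MPa

2.926


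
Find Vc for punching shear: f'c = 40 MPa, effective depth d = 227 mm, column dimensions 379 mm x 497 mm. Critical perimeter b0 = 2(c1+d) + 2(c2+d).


b0 = 2*(379 + 227) + 2*(497 + 227) = 2660 mm
Vc = 0.33 * sqrt(40) * 2660 * 227 / 1000
= 1260.23 kN

1260.23


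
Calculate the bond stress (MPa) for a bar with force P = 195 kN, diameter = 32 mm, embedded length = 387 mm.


u = P / (pi * db * ld)
= 195 * 1000 / (pi * 32 * 387)
= 5.012 MPa

5.012


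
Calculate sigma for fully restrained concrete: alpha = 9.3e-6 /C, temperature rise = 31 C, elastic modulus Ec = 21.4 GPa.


sigma = alpha * dT * Ec
= 9.3e-6 * 31 * 21.4 * 1000
= 6.17 MPa

6.17


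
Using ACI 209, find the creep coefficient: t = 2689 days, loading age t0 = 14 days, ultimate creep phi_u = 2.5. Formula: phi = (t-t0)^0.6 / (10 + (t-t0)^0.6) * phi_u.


dt = 2689 - 14 = 2675
phi = 2675^0.6 / (10 + 2675^0.6) * 2.5
= 2.298

2.298


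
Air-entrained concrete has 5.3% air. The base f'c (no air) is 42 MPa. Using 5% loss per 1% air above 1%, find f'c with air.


Strength loss = (5.3 - 1) * 5 = 21.5%
f'c = 42 * (1 - 21.5/100)
= 32.97 MPa

32.97


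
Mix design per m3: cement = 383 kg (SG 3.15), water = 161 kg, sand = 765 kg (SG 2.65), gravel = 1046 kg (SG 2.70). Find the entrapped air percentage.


Vol cement = 383 / (3.15 * 1000) = 0.121587 m3
Vol water = 161 / 1000 = 0.161 m3
Vol sand = 765 / (2.65 * 1000) = 0.288679 m3
Vol gravel = 1046 / (2.70 * 1000) = 0.387407 m3
Total solid + water volume = 0.958674 m3
Air = (1 - 0.958674) * 100 = 4.13%

4.13


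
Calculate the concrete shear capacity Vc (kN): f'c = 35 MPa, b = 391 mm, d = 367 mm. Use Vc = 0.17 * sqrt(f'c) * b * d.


Vc = 0.17 * sqrt(35) * 391 * 367 / 1000
= 144.32 kN

144.32


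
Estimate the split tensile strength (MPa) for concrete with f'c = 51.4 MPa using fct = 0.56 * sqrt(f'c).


fct = 0.56 * sqrt(51.4)
= 0.56 * 7.169
= 4.015 MPa

4.015


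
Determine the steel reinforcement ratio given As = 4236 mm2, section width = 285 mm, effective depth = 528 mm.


rho = As / (b * d)
= 4236 / (285 * 528)
= 0.0281

0.0281


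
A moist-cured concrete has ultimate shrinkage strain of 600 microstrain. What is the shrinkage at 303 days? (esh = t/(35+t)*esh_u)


esh(303) = 303 / (35 + 303) * 600
= 303 / 338 * 600
= 537.9 microstrain

537.9


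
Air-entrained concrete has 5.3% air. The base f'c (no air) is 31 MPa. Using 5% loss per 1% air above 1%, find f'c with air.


Strength loss = (5.3 - 1) * 5 = 21.5%
f'c = 31 * (1 - 21.5/100)
= 24.34 MPa

24.34


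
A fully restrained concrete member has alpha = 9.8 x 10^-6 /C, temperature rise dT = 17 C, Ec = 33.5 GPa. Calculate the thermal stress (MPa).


sigma = alpha * dT * Ec
= 9.8e-6 * 17 * 33.5 * 1000
= 5.581 MPa

5.581


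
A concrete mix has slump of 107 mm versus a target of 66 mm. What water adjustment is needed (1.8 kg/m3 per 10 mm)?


Difference = 66 - 107 = -41 mm
Water adjustment = -41 * 1.8 / 10 = -7.4 kg/m3

-7.4


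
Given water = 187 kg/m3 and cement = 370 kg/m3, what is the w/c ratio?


w/c = water / cement
w/c = 187 / 370 = 0.505

0.505


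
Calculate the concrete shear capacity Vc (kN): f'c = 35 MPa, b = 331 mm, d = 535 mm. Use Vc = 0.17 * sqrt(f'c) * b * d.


Vc = 0.17 * sqrt(35) * 331 * 535 / 1000
= 178.1 kN

178.1


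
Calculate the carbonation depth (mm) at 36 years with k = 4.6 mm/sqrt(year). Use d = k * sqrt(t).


depth = k * sqrt(t)
= 4.6 * sqrt(36)
= 27.6 mm

27.6


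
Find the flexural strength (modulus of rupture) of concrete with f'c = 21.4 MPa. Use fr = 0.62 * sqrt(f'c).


fr = 0.62 * sqrt(21.4)
= 2.868 MPa

2.868


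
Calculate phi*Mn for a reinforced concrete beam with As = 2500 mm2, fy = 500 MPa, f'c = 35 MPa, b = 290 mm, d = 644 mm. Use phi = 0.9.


a = As * fy / (0.85 * f'c * b)
= 2500 * 500 / (0.85 * 35 * 290)
= 144.8855 mm
Mn = As * fy * (d - a/2) / 10^6
= 714.4465 kN-m
phi*Mn = 0.9 * 714.4465 = 643.0 kN-m

643.0


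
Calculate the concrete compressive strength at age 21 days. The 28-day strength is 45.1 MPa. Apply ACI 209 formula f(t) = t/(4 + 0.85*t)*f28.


f(21) = 21 / (4 + 0.85 * 21) * 45.1
= 21 / 21.85 * 45.1
= 43.35 MPa

43.35


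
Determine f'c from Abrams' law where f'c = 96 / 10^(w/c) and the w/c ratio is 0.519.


f'c = 96 / 10^0.519
= 96 / 3.304
= 29.06 MPa

29.06


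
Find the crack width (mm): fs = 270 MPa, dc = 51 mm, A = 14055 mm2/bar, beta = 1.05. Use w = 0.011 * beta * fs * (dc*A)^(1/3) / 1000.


w = 0.011 * beta * fs * (dc * A)^(1/3) / 1000
= 0.011 * 1.05 * 270 * (51 * 14055)^(1/3) / 1000
= 0.279 mm

0.279


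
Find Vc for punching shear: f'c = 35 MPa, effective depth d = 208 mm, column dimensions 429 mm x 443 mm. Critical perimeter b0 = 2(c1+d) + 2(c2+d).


b0 = 2*(429 + 208) + 2*(443 + 208) = 2576 mm
Vc = 0.33 * sqrt(35) * 2576 * 208 / 1000
= 1046.06 kN

1046.06


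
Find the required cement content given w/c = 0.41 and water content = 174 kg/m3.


Cement = water / (w/c)
= 174 / 0.41
= 424.4 kg/m3

424.4


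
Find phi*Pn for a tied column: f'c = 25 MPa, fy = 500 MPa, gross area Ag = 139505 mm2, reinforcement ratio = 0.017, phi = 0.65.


Ast = rho * Ag = 0.017 * 139505 = 2371.585 mm2
phi*Pn = 0.65 * 0.80 * (0.85 * 25 * (139505 - 2371.585) + 500 * 2371.585) / 1000
= 2131.94 kN

2131.94


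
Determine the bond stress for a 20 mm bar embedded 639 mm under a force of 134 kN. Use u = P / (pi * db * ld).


u = P / (pi * db * ld)
= 134 * 1000 / (pi * 20 * 639)
= 3.338 MPa

3.338


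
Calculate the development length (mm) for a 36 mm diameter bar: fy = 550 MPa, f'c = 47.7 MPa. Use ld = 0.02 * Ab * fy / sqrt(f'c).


Ab = pi * 36^2 / 4 = 1017.876 mm2
ld = 0.02 * 1017.876 * 550 / sqrt(47.7)
= 1621.2 mm

1621.2


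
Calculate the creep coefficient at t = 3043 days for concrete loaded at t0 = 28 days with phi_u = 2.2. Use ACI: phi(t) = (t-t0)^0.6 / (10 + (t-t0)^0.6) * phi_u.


dt = 3043 - 28 = 3015
phi = 3015^0.6 / (10 + 3015^0.6) * 2.2
= 2.034

2.034


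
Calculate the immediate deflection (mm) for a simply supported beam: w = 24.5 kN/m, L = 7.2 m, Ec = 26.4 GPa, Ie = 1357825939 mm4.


Convert: L = 7.2 m = 7200 mm, Ec = 26.4 GPa = 26400 MPa
delta = 5 * 24.5 * 7200^4 / (384 * 26400 * 1357825939)
= 23.92 mm

23.92


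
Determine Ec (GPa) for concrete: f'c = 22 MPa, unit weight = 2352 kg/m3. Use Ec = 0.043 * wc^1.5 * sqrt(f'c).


Ec = 0.043 * 2352^1.5 * sqrt(22) / 1000
= 23.01 GPa

23.01


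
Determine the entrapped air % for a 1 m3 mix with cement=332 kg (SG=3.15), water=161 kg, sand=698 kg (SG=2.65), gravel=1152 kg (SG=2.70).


Vol cement = 332 / (3.15 * 1000) = 0.105397 m3
Vol water = 161 / 1000 = 0.161 m3
Vol sand = 698 / (2.65 * 1000) = 0.263396 m3
Vol gravel = 1152 / (2.70 * 1000) = 0.426667 m3
Total solid + water volume = 0.95646 m3
Air = (1 - 0.95646) * 100 = 4.35%

4.35


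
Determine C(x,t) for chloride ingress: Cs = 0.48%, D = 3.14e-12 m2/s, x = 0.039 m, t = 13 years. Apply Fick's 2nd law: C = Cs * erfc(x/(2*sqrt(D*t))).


t_seconds = 13 * 365.25 * 24 * 3600 = 410248800.0 s
arg = 0.039 / (2 * sqrt(3.14e-12 * 410248800.0))
= 0.5433
erfc(0.5433) = 0.4423
C = 0.48 * 0.4423 = 0.2123%

0.2123


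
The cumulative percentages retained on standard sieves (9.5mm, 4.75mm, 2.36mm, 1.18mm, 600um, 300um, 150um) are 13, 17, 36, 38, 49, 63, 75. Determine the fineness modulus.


FM = sum(cumulative % retained) / 100
= 291 / 100
= 2.91

2.91


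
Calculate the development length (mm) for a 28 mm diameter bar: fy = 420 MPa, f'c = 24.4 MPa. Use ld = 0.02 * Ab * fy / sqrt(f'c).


Ab = pi * 28^2 / 4 = 615.752 mm2
ld = 0.02 * 615.752 * 420 / sqrt(24.4)
= 1047.1 mm

1047.1


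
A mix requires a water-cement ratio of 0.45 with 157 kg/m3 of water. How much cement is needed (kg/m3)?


Cement = water / (w/c)
= 157 / 0.45
= 348.9 kg/m3

348.9


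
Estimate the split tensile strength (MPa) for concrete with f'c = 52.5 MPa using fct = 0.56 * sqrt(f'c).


fct = 0.56 * sqrt(52.5)
= 0.56 * 7.246
= 4.058 MPa

4.058


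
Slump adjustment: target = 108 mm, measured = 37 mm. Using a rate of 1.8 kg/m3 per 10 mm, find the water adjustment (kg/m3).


Difference = 108 - 37 = 71 mm
Water adjustment = 71 * 1.8 / 10 = 12.8 kg/m3

12.8


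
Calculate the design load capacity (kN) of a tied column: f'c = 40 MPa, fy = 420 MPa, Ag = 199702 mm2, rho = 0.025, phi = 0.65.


Ast = rho * Ag = 0.025 * 199702 = 4992.55 mm2
phi*Pn = 0.65 * 0.80 * (0.85 * 40 * (199702 - 4992.55) + 420 * 4992.55) / 1000
= 4532.84 kN

4532.84


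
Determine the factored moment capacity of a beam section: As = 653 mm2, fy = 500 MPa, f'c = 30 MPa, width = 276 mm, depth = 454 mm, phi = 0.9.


a = As * fy / (0.85 * f'c * b)
= 653 * 500 / (0.85 * 30 * 276)
= 46.391 mm
Mn = As * fy * (d - a/2) / 10^6
= 140.6577 kN-m
phi*Mn = 0.9 * 140.6577 = 126.59 kN-m

126.59


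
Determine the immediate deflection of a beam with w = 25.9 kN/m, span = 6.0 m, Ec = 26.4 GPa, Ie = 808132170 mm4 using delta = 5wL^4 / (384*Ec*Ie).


Convert: L = 6.0 m = 6000 mm, Ec = 26.4 GPa = 26400 MPa
delta = 5 * 25.9 * 6000^4 / (384 * 26400 * 808132170)
= 20.49 mm

20.49


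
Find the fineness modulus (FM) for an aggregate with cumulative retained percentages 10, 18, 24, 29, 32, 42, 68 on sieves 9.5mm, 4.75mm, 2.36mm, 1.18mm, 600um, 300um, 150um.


FM = sum(cumulative % retained) / 100
= 223 / 100
= 2.23

2.23


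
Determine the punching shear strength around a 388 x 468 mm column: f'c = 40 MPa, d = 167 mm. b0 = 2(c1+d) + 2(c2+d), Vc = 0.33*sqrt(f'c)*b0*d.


b0 = 2*(388 + 167) + 2*(468 + 167) = 2380 mm
Vc = 0.33 * sqrt(40) * 2380 * 167 / 1000
= 829.54 kN

829.54


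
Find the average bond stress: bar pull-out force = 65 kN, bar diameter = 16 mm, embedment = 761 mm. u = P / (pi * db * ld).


u = P / (pi * db * ld)
= 65 * 1000 / (pi * 16 * 761)
= 1.699 MPa

1.699


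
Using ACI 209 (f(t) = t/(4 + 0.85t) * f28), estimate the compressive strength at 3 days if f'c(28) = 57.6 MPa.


f(3) = 3 / (4 + 0.85 * 3) * 57.6
= 3 / 6.55 * 57.6
= 26.38 MPa

26.38


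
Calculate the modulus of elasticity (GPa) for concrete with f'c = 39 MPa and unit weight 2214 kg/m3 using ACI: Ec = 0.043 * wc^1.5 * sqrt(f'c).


Ec = 0.043 * 2214^1.5 * sqrt(39) / 1000
= 27.97 GPa

27.97


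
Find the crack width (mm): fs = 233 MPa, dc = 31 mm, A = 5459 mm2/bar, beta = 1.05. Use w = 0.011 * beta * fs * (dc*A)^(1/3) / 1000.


w = 0.011 * beta * fs * (dc * A)^(1/3) / 1000
= 0.011 * 1.05 * 233 * (31 * 5459)^(1/3) / 1000
= 0.149 mm

0.149


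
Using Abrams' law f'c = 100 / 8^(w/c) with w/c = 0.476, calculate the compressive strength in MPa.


f'c = 100 / 8^0.476
= 100 / 2.691
= 37.16 MPa

37.16


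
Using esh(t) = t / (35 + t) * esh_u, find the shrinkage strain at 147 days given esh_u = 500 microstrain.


esh(147) = 147 / (35 + 147) * 500
= 147 / 182 * 500
= 403.8 microstrain

403.8


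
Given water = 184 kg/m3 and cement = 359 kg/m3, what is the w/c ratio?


w/c = water / cement
w/c = 184 / 359 = 0.513

0.513


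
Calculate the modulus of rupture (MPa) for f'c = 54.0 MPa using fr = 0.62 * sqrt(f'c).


fr = 0.62 * sqrt(54.0)
= 4.556 MPa

4.556


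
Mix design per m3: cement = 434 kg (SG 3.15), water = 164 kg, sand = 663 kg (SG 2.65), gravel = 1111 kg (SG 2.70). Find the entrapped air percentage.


Vol cement = 434 / (3.15 * 1000) = 0.137778 m3
Vol water = 164 / 1000 = 0.164 m3
Vol sand = 663 / (2.65 * 1000) = 0.250189 m3
Vol gravel = 1111 / (2.70 * 1000) = 0.411481 m3
Total solid + water volume = 0.963448 m3
Air = (1 - 0.963448) * 100 = 3.66%

3.66


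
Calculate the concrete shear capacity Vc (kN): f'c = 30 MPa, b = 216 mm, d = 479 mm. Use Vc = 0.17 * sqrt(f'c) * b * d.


Vc = 0.17 * sqrt(30) * 216 * 479 / 1000
= 96.34 kN

96.34


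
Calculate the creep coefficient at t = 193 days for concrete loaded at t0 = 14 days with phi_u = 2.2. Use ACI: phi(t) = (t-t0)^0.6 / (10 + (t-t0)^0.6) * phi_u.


dt = 193 - 14 = 179
phi = 179^0.6 / (10 + 179^0.6) * 2.2
= 1.523

1.523


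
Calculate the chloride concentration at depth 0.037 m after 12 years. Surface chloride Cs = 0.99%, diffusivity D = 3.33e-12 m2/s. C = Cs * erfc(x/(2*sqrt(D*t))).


t_seconds = 12 * 365.25 * 24 * 3600 = 378691200.0 s
arg = 0.037 / (2 * sqrt(3.33e-12 * 378691200.0))
= 0.521
erfc(0.521) = 0.4613
C = 0.99 * 0.4613 = 0.4567%

0.4567


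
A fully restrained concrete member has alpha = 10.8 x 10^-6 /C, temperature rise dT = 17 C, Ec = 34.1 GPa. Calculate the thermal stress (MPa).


sigma = alpha * dT * Ec
= 10.8e-6 * 17 * 34.1 * 1000
= 6.261 MPa

6.261


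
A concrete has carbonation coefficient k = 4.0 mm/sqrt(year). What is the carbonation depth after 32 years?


depth = k * sqrt(t)
= 4.0 * sqrt(32)
= 22.63 mm

22.63


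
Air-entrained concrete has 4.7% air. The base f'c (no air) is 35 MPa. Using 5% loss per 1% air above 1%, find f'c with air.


Strength loss = (4.7 - 1) * 5 = 18.5%
f'c = 35 * (1 - 18.5/100)
= 28.52 MPa

28.52


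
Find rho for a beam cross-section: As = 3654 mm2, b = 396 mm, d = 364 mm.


rho = As / (b * d)
= 3654 / (396 * 364)
= 0.0253

0.0253


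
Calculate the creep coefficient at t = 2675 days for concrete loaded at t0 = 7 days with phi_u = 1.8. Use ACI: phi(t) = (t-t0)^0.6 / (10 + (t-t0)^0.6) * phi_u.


dt = 2675 - 7 = 2668
phi = 2668^0.6 / (10 + 2668^0.6) * 1.8
= 1.654

1.654


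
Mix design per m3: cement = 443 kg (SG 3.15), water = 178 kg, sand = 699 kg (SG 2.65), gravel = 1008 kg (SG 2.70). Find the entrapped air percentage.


Vol cement = 443 / (3.15 * 1000) = 0.140635 m3
Vol water = 178 / 1000 = 0.178 m3
Vol sand = 699 / (2.65 * 1000) = 0.263774 m3
Vol gravel = 1008 / (2.70 * 1000) = 0.373333 m3
Total solid + water volume = 0.955742 m3
Air = (1 - 0.955742) * 100 = 4.43%

4.43


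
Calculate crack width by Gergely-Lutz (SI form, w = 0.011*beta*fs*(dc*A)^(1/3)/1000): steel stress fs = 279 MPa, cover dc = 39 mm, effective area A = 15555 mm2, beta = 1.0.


w = 0.011 * beta * fs * (dc * A)^(1/3) / 1000
= 0.011 * 1.0 * 279 * (39 * 15555)^(1/3) / 1000
= 0.26 mm

0.26


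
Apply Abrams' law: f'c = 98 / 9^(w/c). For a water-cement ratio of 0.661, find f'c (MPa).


f'c = 98 / 9^0.661
= 98 / 4.273
= 22.93 MPa

22.93


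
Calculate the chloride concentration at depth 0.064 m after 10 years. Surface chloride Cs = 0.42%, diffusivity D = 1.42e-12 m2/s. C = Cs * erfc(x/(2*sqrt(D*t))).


t_seconds = 10 * 365.25 * 24 * 3600 = 315576000.0 s
arg = 0.064 / (2 * sqrt(1.42e-12 * 315576000.0))
= 1.5117
erfc(1.5117) = 0.0325
C = 0.42 * 0.0325 = 0.0137%

0.0137


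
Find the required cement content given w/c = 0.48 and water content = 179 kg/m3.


Cement = water / (w/c)
= 179 / 0.48
= 372.9 kg/m3

372.9


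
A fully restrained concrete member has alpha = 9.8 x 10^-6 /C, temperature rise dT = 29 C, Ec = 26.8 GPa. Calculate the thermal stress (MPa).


sigma = alpha * dT * Ec
= 9.8e-6 * 29 * 26.8 * 1000
= 7.617 MPa

7.617


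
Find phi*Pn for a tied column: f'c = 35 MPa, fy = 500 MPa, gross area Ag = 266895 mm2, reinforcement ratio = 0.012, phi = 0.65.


Ast = rho * Ag = 0.012 * 266895 = 3202.74 mm2
phi*Pn = 0.65 * 0.80 * (0.85 * 35 * (266895 - 3202.74) + 500 * 3202.74) / 1000
= 4912.03 kN

4912.03


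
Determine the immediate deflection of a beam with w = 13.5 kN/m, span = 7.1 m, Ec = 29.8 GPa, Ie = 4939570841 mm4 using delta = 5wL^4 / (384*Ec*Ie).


Convert: L = 7.1 m = 7100 mm, Ec = 29.8 GPa = 29800 MPa
delta = 5 * 13.5 * 7100^4 / (384 * 29800 * 4939570841)
= 3.03 mm

3.03


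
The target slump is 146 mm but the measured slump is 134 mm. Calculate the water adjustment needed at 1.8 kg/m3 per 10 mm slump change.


Difference = 146 - 134 = 12 mm
Water adjustment = 12 * 1.8 / 10 = 2.2 kg/m3

2.2


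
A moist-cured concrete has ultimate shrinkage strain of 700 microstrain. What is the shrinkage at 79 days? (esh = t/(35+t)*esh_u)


esh(79) = 79 / (35 + 79) * 700
= 79 / 114 * 700
= 485.1 microstrain

485.1


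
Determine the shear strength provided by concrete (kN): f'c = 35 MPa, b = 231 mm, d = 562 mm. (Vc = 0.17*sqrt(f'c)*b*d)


Vc = 0.17 * sqrt(35) * 231 * 562 / 1000
= 130.57 kN

130.57


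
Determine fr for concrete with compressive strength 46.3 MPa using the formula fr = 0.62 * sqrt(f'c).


fr = 0.62 * sqrt(46.3)
= 4.219 MPa

4.219


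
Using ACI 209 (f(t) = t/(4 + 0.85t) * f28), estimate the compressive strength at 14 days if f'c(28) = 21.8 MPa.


f(14) = 14 / (4 + 0.85 * 14) * 21.8
= 14 / 15.9 * 21.8
= 19.19 MPa

19.19


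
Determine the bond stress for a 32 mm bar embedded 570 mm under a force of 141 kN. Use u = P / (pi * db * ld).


u = P / (pi * db * ld)
= 141 * 1000 / (pi * 32 * 570)
= 2.461 MPa

2.461


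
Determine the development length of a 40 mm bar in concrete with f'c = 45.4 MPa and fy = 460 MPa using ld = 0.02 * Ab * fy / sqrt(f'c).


Ab = pi * 40^2 / 4 = 1256.637 mm2
ld = 0.02 * 1256.637 * 460 / sqrt(45.4)
= 1715.8 mm

1715.8


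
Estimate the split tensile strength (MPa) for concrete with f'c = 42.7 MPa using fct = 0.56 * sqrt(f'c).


fct = 0.56 * sqrt(42.7)
= 0.56 * 6.535
= 3.659 MPa

3.659


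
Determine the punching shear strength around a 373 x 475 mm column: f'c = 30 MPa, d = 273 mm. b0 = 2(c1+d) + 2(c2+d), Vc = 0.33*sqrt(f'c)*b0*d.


b0 = 2*(373 + 273) + 2*(475 + 273) = 2788 mm
Vc = 0.33 * sqrt(30) * 2788 * 273 / 1000
= 1375.72 kN

1375.72


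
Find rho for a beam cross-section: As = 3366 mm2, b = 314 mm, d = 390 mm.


rho = As / (b * d)
= 3366 / (314 * 390)
= 0.0275

0.0275


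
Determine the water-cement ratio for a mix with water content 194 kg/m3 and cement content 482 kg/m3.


w/c = water / cement
w/c = 194 / 482 = 0.402

0.402


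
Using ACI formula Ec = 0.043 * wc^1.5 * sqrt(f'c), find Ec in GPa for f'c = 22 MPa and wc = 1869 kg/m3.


Ec = 0.043 * 1869^1.5 * sqrt(22) / 1000
= 16.3 GPa

16.3


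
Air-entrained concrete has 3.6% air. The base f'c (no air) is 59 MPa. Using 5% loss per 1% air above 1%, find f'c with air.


Strength loss = (3.6 - 1) * 5 = 13.0%
f'c = 59 * (1 - 13.0/100)
= 51.33 MPa

51.33


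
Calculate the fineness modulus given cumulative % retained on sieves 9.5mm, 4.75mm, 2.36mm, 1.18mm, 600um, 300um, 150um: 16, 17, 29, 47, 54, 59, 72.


FM = sum(cumulative % retained) / 100
= 294 / 100
= 2.94

2.94


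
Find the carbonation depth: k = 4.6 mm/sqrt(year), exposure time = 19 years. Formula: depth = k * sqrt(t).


depth = k * sqrt(t)
= 4.6 * sqrt(19)
= 20.05 mm

20.05


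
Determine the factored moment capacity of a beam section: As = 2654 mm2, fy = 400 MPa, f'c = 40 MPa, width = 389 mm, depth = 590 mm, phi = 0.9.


a = As * fy / (0.85 * f'c * b)
= 2654 * 400 / (0.85 * 40 * 389)
= 80.2661 mm
Mn = As * fy * (d - a/2) / 10^6
= 583.7387 kN-m
phi*Mn = 0.9 * 583.7387 = 525.36 kN-m

525.36


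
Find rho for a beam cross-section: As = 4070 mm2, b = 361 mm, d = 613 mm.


rho = As / (b * d)
= 4070 / (361 * 613)
= 0.0184

0.0184


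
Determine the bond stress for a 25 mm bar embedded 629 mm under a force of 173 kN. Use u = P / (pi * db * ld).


u = P / (pi * db * ld)
= 173 * 1000 / (pi * 25 * 629)
= 3.502 MPa

3.502


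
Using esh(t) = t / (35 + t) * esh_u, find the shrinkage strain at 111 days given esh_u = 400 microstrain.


esh(111) = 111 / (35 + 111) * 400
= 111 / 146 * 400
= 304.1 microstrain

304.1


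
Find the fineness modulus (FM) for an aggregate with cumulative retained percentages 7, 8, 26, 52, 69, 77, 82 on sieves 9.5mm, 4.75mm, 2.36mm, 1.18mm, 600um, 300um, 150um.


FM = sum(cumulative % retained) / 100
= 321 / 100
= 3.21

3.21


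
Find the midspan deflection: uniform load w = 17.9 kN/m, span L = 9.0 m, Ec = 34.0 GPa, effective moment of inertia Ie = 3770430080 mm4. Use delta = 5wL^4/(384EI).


Convert: L = 9.0 m = 9000 mm, Ec = 34.0 GPa = 34000 MPa
delta = 5 * 17.9 * 9000^4 / (384 * 34000 * 3770430080)
= 11.93 mm

11.93


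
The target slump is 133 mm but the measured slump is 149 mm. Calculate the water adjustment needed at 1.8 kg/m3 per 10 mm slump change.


Difference = 133 - 149 = -16 mm
Water adjustment = -16 * 1.8 / 10 = -2.9 kg/m3

-2.9


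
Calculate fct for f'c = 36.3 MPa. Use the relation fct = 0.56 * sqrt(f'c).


fct = 0.56 * sqrt(36.3)
= 0.56 * 6.025
= 3.374 MPa

3.374


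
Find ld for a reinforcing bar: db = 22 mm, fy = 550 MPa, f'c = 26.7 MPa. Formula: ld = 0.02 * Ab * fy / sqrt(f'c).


Ab = pi * 22^2 / 4 = 380.133 mm2
ld = 0.02 * 380.133 * 550 / sqrt(26.7)
= 809.2 mm

809.2


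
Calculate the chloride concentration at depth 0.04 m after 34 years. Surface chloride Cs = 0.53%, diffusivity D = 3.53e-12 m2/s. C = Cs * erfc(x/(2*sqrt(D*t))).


t_seconds = 34 * 365.25 * 24 * 3600 = 1072958400.0 s
arg = 0.04 / (2 * sqrt(3.53e-12 * 1072958400.0))
= 0.325
erfc(0.325) = 0.6458
C = 0.53 * 0.6458 = 0.3423%

0.3423


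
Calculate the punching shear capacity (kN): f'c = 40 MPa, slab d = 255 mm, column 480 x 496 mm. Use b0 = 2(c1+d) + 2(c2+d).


b0 = 2*(480 + 255) + 2*(496 + 255) = 2972 mm
Vc = 0.33 * sqrt(40) * 2972 * 255 / 1000
= 1581.73 kN

1581.73


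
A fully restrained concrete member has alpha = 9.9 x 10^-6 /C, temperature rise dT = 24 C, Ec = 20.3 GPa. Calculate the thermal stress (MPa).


sigma = alpha * dT * Ec
= 9.9e-6 * 24 * 20.3 * 1000
= 4.823 MPa

4.823


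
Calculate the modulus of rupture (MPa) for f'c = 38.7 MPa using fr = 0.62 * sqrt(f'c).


fr = 0.62 * sqrt(38.7)
= 3.857 MPa

3.857


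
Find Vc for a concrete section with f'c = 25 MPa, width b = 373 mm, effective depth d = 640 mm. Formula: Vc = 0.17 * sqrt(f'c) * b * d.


Vc = 0.17 * sqrt(25) * 373 * 640 / 1000
= 202.91 kN

202.91


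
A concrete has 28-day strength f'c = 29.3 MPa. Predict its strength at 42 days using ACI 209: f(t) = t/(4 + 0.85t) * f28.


f(42) = 42 / (4 + 0.85 * 42) * 29.3
= 42 / 39.7 * 29.3
= 31.0 MPa

31.0


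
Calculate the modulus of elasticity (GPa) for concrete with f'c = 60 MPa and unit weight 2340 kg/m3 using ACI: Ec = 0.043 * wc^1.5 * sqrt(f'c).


Ec = 0.043 * 2340^1.5 * sqrt(60) / 1000
= 37.7 GPa

37.7


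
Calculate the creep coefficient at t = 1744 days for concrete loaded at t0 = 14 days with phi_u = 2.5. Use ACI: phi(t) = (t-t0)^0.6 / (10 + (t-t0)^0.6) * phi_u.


dt = 1744 - 14 = 1730
phi = 1730^0.6 / (10 + 1730^0.6) * 2.5
= 2.244

2.244


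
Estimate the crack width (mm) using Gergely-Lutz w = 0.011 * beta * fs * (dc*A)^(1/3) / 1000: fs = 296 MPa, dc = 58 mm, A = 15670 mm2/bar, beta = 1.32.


w = 0.011 * beta * fs * (dc * A)^(1/3) / 1000
= 0.011 * 1.32 * 296 * (58 * 15670)^(1/3) / 1000
= 0.416 mm

0.416


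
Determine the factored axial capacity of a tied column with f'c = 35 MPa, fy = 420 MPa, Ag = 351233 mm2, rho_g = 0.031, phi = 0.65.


Ast = rho * Ag = 0.031 * 351233 = 10888.223 mm2
phi*Pn = 0.65 * 0.80 * (0.85 * 35 * (351233 - 10888.223) + 420 * 10888.223) / 1000
= 7643.12 kN

7643.12


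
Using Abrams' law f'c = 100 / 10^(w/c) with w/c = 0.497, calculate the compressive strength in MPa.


f'c = 100 / 10^0.497
= 100 / 3.141
= 31.84 MPa

31.84


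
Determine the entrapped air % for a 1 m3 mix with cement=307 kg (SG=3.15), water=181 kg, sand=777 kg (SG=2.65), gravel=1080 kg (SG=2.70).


Vol cement = 307 / (3.15 * 1000) = 0.09746 m3
Vol water = 181 / 1000 = 0.181 m3
Vol sand = 777 / (2.65 * 1000) = 0.293208 m3
Vol gravel = 1080 / (2.70 * 1000) = 0.4 m3
Total solid + water volume = 0.971668 m3
Air = (1 - 0.971668) * 100 = 2.83%

2.83
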